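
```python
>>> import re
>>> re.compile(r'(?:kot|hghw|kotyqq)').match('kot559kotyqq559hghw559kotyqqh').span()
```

With `match`, the pattern is implicitly anchored at the beginning.
The match spans [0:3] → 'kot'.

(0, 3)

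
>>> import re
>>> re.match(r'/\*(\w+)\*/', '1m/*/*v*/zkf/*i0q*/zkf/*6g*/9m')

`re.match` won't scan ahead — the pattern has to work from the very first character.
Here the string doesn't start with a match, so the call returns None.

None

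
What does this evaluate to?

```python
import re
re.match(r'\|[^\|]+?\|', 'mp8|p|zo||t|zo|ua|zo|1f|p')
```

None

`re.match` only tries the pattern at the start of the string.
Here position 0 doesn't satisfy it, so the call returns None.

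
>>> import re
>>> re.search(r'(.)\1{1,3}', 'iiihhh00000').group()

'iii'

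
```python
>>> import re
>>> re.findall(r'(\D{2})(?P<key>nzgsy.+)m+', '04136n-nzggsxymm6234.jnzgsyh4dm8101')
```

Multiple groups make `findall` return tuples — one 2-tuple for the one match.

[('.j', 'nzgsyh4d')]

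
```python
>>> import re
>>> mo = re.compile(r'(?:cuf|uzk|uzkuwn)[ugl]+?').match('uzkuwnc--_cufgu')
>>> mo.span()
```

`re.match` only tries the pattern at the start of the string.
The match spans [0:4] → 'uzku'.

(0, 4)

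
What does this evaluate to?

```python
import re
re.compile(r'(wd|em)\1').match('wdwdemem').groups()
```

('wd',)

`\1` is not a pattern — it's the concrete string captured by group 1, re-applied verbatim.
With `match`, the pattern is implicitly anchored at the beginning.
The match spans [0:4] → 'wdwd'.
Captured: group 1 = 'wd'.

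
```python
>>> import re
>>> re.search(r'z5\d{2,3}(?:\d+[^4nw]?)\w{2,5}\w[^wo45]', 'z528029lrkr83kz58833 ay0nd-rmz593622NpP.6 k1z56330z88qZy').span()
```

(0, 15)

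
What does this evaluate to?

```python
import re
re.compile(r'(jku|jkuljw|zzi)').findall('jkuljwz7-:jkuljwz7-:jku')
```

['jku', 'jku', 'jku']

Branches in `(...|...)` are attempted left-to-right; the first branch that allows the whole pattern to succeed is taken.
Walking the string: at [0:3] match 'jku', group 1 = 'jku'; at [10:13] match 'jku', group 1 = 'jku'; at [20:23] match 'jku', group 1 = 'jku'.
With a single group, `findall` returns only what that group captured — 3 items.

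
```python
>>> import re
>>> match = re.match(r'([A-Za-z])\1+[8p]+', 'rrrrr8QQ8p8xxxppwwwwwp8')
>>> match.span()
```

(0, 6)

The backreference `\1` re-matches whatever the first group consumed, character for character.
`match` is anchored at position 0; if the pattern doesn't fit there, it returns None.
The match spans [0:6] → 'rrrrr8'.
Captured: group 1 = 'r'.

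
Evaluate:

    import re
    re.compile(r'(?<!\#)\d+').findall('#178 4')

['78', '4']

The negative lookaround is zero-width — it rules out positions where the adjacent text would match, without consuming anything.
Since nothing is captured, `findall` lists the 2 matched substrings directly.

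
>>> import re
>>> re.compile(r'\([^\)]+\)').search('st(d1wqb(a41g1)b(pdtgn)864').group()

The match spans [2:15] → '(d1wqb(a41g1)'.

'(d1wqb(a41g1)'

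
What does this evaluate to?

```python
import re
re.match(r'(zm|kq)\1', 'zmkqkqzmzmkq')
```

None

The backreference `\1` re-matches whatever the first group consumed, character for character.
`re.match` only tries the pattern at the start of the string.
Here the string doesn't start with a match, so the call returns None.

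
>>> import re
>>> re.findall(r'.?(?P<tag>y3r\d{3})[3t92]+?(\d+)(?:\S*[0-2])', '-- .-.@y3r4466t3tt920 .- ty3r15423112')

[('y3r154', '311')]

A `+?`/`*?`/`{m,n}?` starts at its minimum and grows only as far as needed for what follows to match.
With 2 capturing groups, `findall` returns a 2-tuple per match.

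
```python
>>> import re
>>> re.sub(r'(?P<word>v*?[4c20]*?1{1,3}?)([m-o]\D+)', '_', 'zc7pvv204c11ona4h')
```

The pattern matches zero or more of the literal 'v' (lazy), then zero or more of one of [4c20] (lazy), then 1 to 3 of a literal '1' (lazy) (captured as 'word'); then a character in [m-o], then one or more of a non-digit (captured).
Each match is replaced by '_'.

'zc7p_4h'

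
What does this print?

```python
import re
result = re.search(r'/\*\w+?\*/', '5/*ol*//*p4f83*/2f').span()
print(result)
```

(1, 7)

`re.search` scans for the first position where the pattern succeeds.
The match spans [1:7] → '/*ol*/'.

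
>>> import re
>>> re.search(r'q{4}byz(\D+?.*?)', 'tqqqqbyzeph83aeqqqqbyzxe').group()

'qqqqbyze'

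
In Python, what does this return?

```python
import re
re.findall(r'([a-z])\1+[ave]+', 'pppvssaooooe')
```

['p', 's', 'o']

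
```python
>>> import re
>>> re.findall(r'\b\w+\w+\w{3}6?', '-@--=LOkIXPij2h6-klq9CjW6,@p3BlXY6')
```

This matches a word boundary (`\b`, zero-width); then one or more of a word character; then one or more of a word character, then exactly 3 of a word character, then optionally the literal '6'.
Matches: at [5:16] → 'LOkIXPij2h6'; at [17:25] → 'klq9CjW6'; at [27:34] → 'p3BlXY6'.
Since nothing is captured, `findall` lists the 3 matched substrings directly.

['LOkIXPij2h6', 'klq9CjW6', 'p3BlXY6']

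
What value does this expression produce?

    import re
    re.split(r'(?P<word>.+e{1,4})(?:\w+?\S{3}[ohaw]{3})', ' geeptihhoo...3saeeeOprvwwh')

This matches one or more of any character, then 1 to 4 of the literal 'e' (captured as 'word'); then one or more of a word character (lazy), then exactly 3 of a non-whitespace character, then exactly 3 of one of [ohaw] (non-capturing group).
Because the pattern has a capturing group, `split` also inserts each captured text between the pieces.

['', ' geeptihhoo...3saeee', '']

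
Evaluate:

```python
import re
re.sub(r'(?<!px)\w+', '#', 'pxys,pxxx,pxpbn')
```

A negative assertion filters positions out without eating any characters.
Matches: at [0:4] → 'pxys'; at [5:9] → 'pxxx'; at [10:15] → 'pxpbn'.
`sub` substitutes '#' at each match site.

'#,#,#'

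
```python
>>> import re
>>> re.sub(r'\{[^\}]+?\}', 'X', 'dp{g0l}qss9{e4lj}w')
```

'dpXqss9Xw'

Matches: at [2:7] → '{g0l}'; at [11:17] → '{e4lj}'.
Each match is replaced by 'X'.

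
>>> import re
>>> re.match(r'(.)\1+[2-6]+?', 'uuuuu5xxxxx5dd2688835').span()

`\1` has to match the exact text group 1 already captured.
`match` is anchored at position 0; if the pattern doesn't fit there, it returns None.
The match spans [0:6] → 'uuuuu5'.
Captured: group 1 = 'u'.

(0, 6)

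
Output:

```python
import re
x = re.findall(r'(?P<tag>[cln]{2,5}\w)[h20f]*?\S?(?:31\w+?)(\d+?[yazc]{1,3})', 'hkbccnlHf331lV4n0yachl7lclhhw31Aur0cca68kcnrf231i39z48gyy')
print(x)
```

This matches 2 to 5 of one of [cln], then a word character (captured as 'tag'); then zero or more of one of [h20f] (lazy), then optionally a non-whitespace character; then the literal '31', then one or more of a word character (lazy) (non-capturing group); then one or more of a digit (lazy), then 1 to 3 of one of [yazc] (captured).
A non-greedy quantifier consumes as few characters as it can — just enough that the remainder of the pattern still matches from where it stops; whatever follows it matches normally.
Walking the string: at [3:20] match 'ccnlHf331lV4n0yac', groups = ('ccnlH', '0yac'); at [23:38] match 'lclhhw31Aur0cca', groups = ('lclh', '0cca'); at [41:52] match 'cnrf231i39z', groups = ('cnr', '39z').
With 2 capturing groups, `findall` returns a 2-tuple per match.

[('ccnlH', '0yac'), ('lclh', '0cca'), ('cnr', '39z')]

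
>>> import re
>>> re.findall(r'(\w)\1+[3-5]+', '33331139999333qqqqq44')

['3', '1', '9', 'q']

`\1` has to match the exact text group 1 already captured.
Because there's exactly one group, `findall` drops the full match and keeps group 1 from each hit.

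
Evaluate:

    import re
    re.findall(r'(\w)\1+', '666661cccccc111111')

The backreference `\1` re-matches whatever the first group consumed, character for character.
Walking the string: at [0:5] match '66666', group 1 = '6'; at [6:12] match 'cccccc', group 1 = 'c'; at [12:18] match '111111', group 1 = '1'.
With a single group, `findall` returns only what that group captured — 3 items.

['6', 'c', '1']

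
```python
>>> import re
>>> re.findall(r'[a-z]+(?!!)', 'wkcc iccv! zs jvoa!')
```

['wkcc', 'icc', 'zs', 'jvo']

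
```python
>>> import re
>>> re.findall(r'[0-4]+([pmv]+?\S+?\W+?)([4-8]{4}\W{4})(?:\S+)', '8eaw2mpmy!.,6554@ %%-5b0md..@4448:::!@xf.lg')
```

[('mpmy!.,', '6554@ %%')]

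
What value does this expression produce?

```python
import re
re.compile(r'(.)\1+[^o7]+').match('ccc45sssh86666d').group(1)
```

A backreference is literal: `\1` must see the identical characters the first group matched.
With `match`, the pattern is implicitly anchored at the beginning.
The match spans [0:15] → 'ccc45sssh86666d'.
Captured: group 1 = 'c'.

'c'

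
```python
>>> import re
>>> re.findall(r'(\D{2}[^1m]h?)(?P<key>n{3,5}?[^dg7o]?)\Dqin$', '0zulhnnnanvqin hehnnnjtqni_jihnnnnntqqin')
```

[('_jih', 'nnnnnt')]

Pattern: exactly 2 of a non-digit, then any character except [1m], then optionally the literal 'h' (captured); then 3 to 5 of the literal 'n' (lazy), then optionally any character except [dg7o] (captured as 'key'); then a non-digit, then the literal 'qin'; then anchored at the end.
Matches: at [26:40] match '_jihnnnnntqqin', groups = ('_jih', 'nnnnnt').
Multiple groups make `findall` return tuples — one 2-tuple for the one match.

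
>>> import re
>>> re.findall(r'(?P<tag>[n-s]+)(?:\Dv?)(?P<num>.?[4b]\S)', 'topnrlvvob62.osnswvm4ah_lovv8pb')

[('osns', 'm4a')]

`findall` packs the 2 group values into a tuple for every match.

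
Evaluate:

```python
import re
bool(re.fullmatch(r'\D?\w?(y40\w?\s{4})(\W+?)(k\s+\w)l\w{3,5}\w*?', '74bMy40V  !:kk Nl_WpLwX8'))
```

False

Pattern: optionally a non-digit, then optionally a word character; then the literal 'y40', then optionally a word character, then exactly 4 of whitespace (captured); then one or more of a non-word character (lazy) (captured); then a literal 'k', then one or more of whitespace, then a word character (captured); then a literal 'l', then 3 to 5 of a word character, then zero or more of a word character (lazy).
`re.fullmatch` requires the pattern to consume the entire string.
Here the pattern can't cover the whole string, so the call returns None, and `bool(None)` is False.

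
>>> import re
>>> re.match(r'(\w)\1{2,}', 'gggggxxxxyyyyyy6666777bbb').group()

'ggggg'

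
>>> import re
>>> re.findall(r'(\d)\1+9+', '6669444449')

`\1` is not a pattern — it's the concrete string captured by group 1, re-applied verbatim.
Matches: at [0:4] match '6669', group 1 = '6'; at [4:10] match '444449', group 1 = '4'.
One capturing group, so `findall` returns just the captured substring from each match — 2 in all.

['6', '4']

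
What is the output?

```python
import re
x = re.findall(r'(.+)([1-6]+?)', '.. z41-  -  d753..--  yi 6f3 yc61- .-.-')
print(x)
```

Pattern: one or more of any character (captured); then one or more of a character in [1-6] (lazy) (captured).
Matches: at [0:33] match '.. z41-  -  d753..--  yi 6f3 yc61', groups = ('.. z41-  -  d753..--  yi 6f3 yc6', '1').
`findall` packs the 2 group values into a tuple for every match.

[('.. z41-  -  d753..--  yi 6f3 yc6', '1')]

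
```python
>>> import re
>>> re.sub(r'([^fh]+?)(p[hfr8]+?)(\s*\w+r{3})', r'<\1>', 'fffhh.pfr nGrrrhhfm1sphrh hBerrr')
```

'fffhh<.>hhf<m1s>'

This matches one or more of any character except [fh] (lazy) (captured); then a literal 'p', then one or more of one of [hfr8] (lazy) (captured); then zero or more of whitespace, then one or more of a word character, then exactly 3 of a literal 'r' (captured).
The replacement refers to a captured group, so each match is rewritten using its own captured text.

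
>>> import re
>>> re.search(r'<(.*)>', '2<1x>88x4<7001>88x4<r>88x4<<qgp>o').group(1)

Unlike `match`, `search` isn't anchored — it looks for the pattern anywhere in the string.
The match spans [1:32] → '<1x>88x4<7001>88x4<r>88x4<<qgp>'.
Captured: group 1 = '1x>88x4<7001>88x4<r>88x4<<qgp'.

'1x>88x4<7001>88x4<r>88x4<<qgp'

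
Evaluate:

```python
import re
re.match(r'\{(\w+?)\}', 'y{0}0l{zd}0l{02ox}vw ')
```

None

`match` is anchored at position 0; if the pattern doesn't fit there, it returns None.
Here the pattern fails at index 0, so the call returns None.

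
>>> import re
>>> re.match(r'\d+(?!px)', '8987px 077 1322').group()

The negative lookaround is zero-width — it rules out positions where the adjacent text would match, without consuming anything.
`match` is anchored at position 0; if the pattern doesn't fit there, it returns None.
The match spans [0:3] → '898'.

'898'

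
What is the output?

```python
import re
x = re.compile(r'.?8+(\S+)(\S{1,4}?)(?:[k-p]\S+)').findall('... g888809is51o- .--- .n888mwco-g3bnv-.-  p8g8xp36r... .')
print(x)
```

This matches optionally any character, then one or more of a literal '8'; then one or more of a non-whitespace character (captured); then 1 to 4 of a non-whitespace character (lazy) (captured); then a character in [k-p], then one or more of a non-whitespace character (non-capturing group).
Walking the string: at [4:17] match 'g888809is51o-', groups = ('09is5', '1'); at [24:41] match 'n888mwco-g3bnv-.-', groups = ('mwco-g3', 'b'); at [43:55] match 'p8g8xp36r...', groups = ('g8', 'x').
`findall` packs the 2 group values into a tuple for every match.

[('09is5', '1'), ('mwco-g3', 'b'), ('g8', 'x')]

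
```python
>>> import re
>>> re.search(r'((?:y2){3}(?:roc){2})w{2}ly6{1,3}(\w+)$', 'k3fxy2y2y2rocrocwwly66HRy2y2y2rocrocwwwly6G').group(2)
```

Pattern: the literal 'y2' repeated 3 times, then the literal 'roc' repeated 2 times (captured); then exactly 2 of a literal 'w', then the literal 'ly', then 1 to 3 of the literal '6'; then one or more of a word character (captured); then anchored at the end.
`search` walks the string left to right and returns the first match it finds.
The match spans [4:43] → 'y2y2y2rocrocwwly66HRy2y2y2rocrocwwwly6G'.
Captured: group 1 = 'y2y2y2rocroc', group 2 = 'HRy2y2y2rocrocwwwly6G'.

'HRy2y2y2rocrocwwwly6G'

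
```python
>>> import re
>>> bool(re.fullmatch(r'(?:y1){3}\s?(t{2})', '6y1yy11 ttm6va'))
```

`re.fullmatch` requires the pattern to consume the entire string.
Here the pattern can't cover the whole string, so the call returns None, and `bool(None)` is False.

False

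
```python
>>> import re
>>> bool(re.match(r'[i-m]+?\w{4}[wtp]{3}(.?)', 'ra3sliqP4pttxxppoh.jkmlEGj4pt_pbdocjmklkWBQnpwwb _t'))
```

The pattern matches one or more of a character in [i-m] (lazy), then exactly 4 of a word character, then exactly 3 of one of [wtp]; then optionally any character (captured).
`re.match` won't scan ahead — the pattern has to work from the very first character.
Here the string doesn't start with a match, so the call returns None, and `bool(None)` is False.

False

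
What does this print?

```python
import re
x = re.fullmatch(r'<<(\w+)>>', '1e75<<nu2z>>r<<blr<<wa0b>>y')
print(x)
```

None

`re.fullmatch` is like wrapping the pattern in `^…$` (in single-line mode).
Here the string isn't matched end-to-end, so the call returns None.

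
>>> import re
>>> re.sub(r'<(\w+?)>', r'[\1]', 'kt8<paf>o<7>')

'kt8[paf]o[7]'

Matches: at [3:8] → '<paf>'; at [9:12] → '<7>'.
The replacement refers to a captured group, so each match is rewritten using its own captured text.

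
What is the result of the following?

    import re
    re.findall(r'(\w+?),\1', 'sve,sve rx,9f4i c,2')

`\1` has to match the exact text group 1 already captured.
With a single group, `findall` returns only what that group captured — 1 item.

['sve']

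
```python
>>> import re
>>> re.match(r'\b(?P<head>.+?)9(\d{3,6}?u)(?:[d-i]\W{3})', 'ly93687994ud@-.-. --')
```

`re.match` only tries the pattern at the start of the string.
Here the string doesn't start with a match, so the call returns None.

None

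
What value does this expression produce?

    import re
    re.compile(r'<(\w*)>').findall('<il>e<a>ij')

['il', 'a']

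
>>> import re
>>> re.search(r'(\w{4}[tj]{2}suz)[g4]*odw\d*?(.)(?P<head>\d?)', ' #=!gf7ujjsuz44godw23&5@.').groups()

The pattern matches exactly 4 of a word character, then exactly 2 of one of [tj], then the literal 'suz' (captured); then zero or more of one of [g4], then the literal 'odw', then zero or more of a digit (lazy); then any character (captured); then optionally a digit (captured as 'head').
Because the quantifier is non-greedy, it stops expanding at the earliest point where the rest of the pattern can succeed.
`re.search` scans for the first position where the pattern succeeds.
The match spans [4:21] → 'gf7ujjsuz44godw23'.
Captured: group 1 = 'gf7ujjsuz', group 2 = '2', group 3 = '3'.

('gf7ujjsuz', '2', '3')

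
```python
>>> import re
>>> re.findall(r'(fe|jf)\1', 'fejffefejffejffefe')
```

['fe', 'fe']

A backreference is literal: `\1` must see the identical characters the first group matched.
With a single group, `findall` returns only what that group captured — 2 items.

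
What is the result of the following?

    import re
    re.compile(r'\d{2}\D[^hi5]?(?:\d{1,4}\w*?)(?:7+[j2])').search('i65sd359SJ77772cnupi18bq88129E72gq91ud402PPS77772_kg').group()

Because the quantifier is non-greedy, it stops expanding at the earliest point where the rest of the pattern can succeed.
The match spans [1:15] → '65sd359SJ77772'.

'65sd359SJ77772'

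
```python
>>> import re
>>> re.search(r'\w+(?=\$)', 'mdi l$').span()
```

(4, 5)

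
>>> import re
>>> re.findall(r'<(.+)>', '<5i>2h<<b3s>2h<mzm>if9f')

Walking the string: at [0:19] match '<5i>2h<<b3s>2h<mzm>', group 1 = '5i>2h<<b3s>2h<mzm'.
With a single group, `findall` returns only what that group captured — 1 item.

['5i>2h<<b3s>2h<mzm']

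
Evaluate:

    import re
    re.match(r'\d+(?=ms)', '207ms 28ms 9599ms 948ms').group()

'207'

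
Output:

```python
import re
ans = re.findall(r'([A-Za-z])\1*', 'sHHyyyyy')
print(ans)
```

`\1` has to match the exact text group 1 already captured.
Because there's exactly one group, `findall` drops the full match and keeps group 1 from each hit.

['s', 'H', 'y']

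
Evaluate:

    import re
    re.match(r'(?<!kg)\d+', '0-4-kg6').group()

'0'

A negative assertion filters positions out without eating any characters.
With `match`, the pattern is implicitly anchored at the beginning.
The match spans [0:1] → '0'.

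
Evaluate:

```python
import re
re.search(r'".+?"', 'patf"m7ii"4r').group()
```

Unlike `match`, `search` isn't anchored — it looks for the pattern anywhere in the string.
The match spans [4:10] → '"m7ii"'.

'"m7ii"'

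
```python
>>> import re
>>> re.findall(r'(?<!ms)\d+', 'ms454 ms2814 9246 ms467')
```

['54', '814', '9246', '67']

The negative lookahead/lookbehind blocks any match where the forbidden context is present.
Scanning left to right: at [3:5] → '54'; at [9:12] → '814'; at [13:17] → '9246'; at [21:23] → '67'.
With no groups in the pattern, `findall` gives back each whole match — 4 here.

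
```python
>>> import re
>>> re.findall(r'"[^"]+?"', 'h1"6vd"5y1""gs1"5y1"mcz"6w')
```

['"6vd"', '"gs1"', '"mcz"']

`findall` yields the raw match text (3 of them) because the pattern has no groups.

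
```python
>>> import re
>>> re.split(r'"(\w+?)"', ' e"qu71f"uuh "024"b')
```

Because the pattern has a capturing group, `split` also inserts each captured text between the pieces.

[' e', 'qu71f', 'uuh ', '024', 'b']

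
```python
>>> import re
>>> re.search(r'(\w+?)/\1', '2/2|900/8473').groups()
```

('2',)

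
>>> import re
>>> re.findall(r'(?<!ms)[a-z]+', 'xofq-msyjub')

['xofq', 'msyjub']

`(?!…)`/`(?<!…)` only lets a position through if the neighbouring text does NOT match; no characters are consumed.
Matches: at [0:4] → 'xofq'; at [5:11] → 'msyjub'.
`findall` yields the raw match text (2 of them) because the pattern has no groups.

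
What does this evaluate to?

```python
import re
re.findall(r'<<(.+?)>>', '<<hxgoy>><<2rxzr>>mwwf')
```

['hxgoy', '2rxzr']

With the lazy modifier that quantifier settles for the fewest repetitions that let the rest of the pattern succeed (the atoms after it are unaffected and can still be greedy).
Walking the string: at [0:9] match '<<hxgoy>>', group 1 = 'hxgoy'; at [9:18] match '<<2rxzr>>', group 1 = '2rxzr'.
One capturing group, so `findall` returns just the captured substring from each match — 2 in all.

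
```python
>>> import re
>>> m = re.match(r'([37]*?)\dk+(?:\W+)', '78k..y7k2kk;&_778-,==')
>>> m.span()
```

(0, 5)

`re.match` won't scan ahead — the pattern has to work from the very first character.
The match spans [0:5] → '78k..'.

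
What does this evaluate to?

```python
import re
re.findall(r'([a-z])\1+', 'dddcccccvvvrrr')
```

['d', 'c', 'v', 'r']

`\1` is not a pattern — it's the concrete string captured by group 1, re-applied verbatim.
With a single group, `findall` returns only what that group captured — 4 items.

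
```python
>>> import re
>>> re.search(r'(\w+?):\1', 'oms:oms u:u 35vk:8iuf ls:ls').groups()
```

('oms',)

The match spans [0:7] → 'oms:oms'.
Captured: group 1 = 'oms'.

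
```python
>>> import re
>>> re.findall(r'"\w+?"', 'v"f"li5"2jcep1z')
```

Walking the string: at [1:4] → '"f"'.
`findall` yields the raw match text (1 of them) because the pattern has no groups.

['"f"']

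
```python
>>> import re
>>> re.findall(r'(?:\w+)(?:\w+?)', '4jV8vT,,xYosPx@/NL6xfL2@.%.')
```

['4jV8vT', 'xYosPx', 'NL6xfL2']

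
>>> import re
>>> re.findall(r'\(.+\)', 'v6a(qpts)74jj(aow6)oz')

['(qpts)74jj(aow6)']

Matches: at [3:19] → '(qpts)74jj(aow6)'.
With no groups in the pattern, `findall` gives back each whole match — 1 here.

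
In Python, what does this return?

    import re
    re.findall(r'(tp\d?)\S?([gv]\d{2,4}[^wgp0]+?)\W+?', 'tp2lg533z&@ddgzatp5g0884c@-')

[('tp2', 'g533z'), ('tp5', 'g0884c')]

Pattern: the literal 'tp', then optionally a digit (captured); then optionally a non-whitespace character; then one of [gv], then 2 to 4 of a digit, then one or more of any character except [wgp0] (lazy) (captured); then one or more of a non-word character (lazy).
Because the quantifier is non-greedy, it stops expanding at the earliest point where the rest of the pattern can succeed.
Matches: at [0:10] match 'tp2lg533z&', groups = ('tp2', 'g533z'); at [16:26] match 'tp5g0884c@', groups = ('tp5', 'g0884c').
2 groups means each result is a tuple of 2 captured strings — 2 here.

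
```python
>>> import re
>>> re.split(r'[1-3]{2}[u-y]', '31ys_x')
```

['', 's_x']

Pattern: exactly 2 of a character in [1-3]; then a character in [u-y].
The string is cut at each match, leaving 2 pieces.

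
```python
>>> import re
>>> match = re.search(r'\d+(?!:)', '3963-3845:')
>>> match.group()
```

'3963'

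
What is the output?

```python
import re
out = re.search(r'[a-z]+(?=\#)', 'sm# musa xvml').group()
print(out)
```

sm

The lookaround is zero-width — it requires the adjacent text to match without consuming it, so the asserted text isn't part of the match.
`re.search` scans for the first position where the pattern succeeds.
The match spans [0:2] → 'sm'.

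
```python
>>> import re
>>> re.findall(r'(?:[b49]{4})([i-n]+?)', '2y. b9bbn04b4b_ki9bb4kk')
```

['n', 'k']

This matches exactly 4 of one of [b49] (non-capturing group); then one or more of a character in [i-n] (lazy) (captured).
Lazy quantifiers expand one character at a time until the remainder of the pattern can match.
Scanning left to right: at [4:9] match 'b9bbn', group 1 = 'n'; at [17:22] match '9bb4k', group 1 = 'k'.
Because there's exactly one group, `findall` drops the full match and keeps group 1 from each hit.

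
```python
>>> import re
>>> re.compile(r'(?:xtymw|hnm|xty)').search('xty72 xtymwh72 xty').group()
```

`re.search` scans for the first position where the pattern succeeds.
The match spans [0:3] → 'xty'.

'xty'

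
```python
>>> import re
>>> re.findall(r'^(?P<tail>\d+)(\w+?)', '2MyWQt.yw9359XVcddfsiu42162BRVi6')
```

[('2', 'M')]

The pattern matches anchored at the start of the string; then one or more of a digit (captured as 'tail'); then one or more of a word character (lazy) (captured).
Because the quantifier is non-greedy, it stops expanding at the earliest point where the rest of the pattern can succeed.
Matches: at [0:2] match '2M', groups = ('2', 'M').
With 2 capturing groups, `findall` returns a 2-tuple per match.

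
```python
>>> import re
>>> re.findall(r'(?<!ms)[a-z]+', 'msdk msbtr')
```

The negative lookahead/lookbehind blocks any match where the forbidden context is present.
Scanning left to right: at [0:4] → 'msdk'; at [5:10] → 'msbtr'.
Since nothing is captured, `findall` lists the 2 matched substrings directly.

['msdk', 'msbtr']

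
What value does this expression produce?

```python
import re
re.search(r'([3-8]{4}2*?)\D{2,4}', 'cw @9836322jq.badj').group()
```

'836322jq.b'

The pattern matches exactly 4 of a character in [3-8], then zero or more of the literal '2' (lazy) (captured); then 2 to 4 of a non-digit.
The match spans [5:15] → '836322jq.b'.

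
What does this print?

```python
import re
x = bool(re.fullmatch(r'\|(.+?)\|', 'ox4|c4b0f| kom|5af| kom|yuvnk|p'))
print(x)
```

`re.fullmatch` is like wrapping the pattern in `^…$` (in single-line mode).
Here the string isn't matched end-to-end, so the call returns None, and `bool(None)` is False.

False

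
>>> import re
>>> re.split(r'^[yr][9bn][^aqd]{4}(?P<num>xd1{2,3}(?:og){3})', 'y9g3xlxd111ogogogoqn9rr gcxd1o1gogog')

['', 'xd111ogogog', 'oqn9rr gcxd1o1gogog']

This matches anchored at the start of the string; then one of [yr], then one of [9bn], then exactly 4 of any character except [aqd]; then the literal 'xd', then 2 to 3 of the literal '1', then the literal 'og' repeated 3 times (captured as 'num').
Matches to split on: at [0:17] → 'y9g3xlxd111ogogog'.
The group in the pattern means `split` returns the separators' captures alongside the pieces.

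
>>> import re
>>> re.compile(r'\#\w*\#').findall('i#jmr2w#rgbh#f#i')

['#jmr2w#', '#f#']

Scanning left to right: at [1:8] → '#jmr2w#'; at [12:15] → '#f#'.
Since nothing is captured, `findall` lists the 2 matched substrings directly.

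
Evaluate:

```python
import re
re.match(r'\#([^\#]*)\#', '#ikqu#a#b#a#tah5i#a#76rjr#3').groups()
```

('ikqu',)

`re.match` won't scan ahead — the pattern has to work from the very first character.
The match spans [0:6] → '#ikqu#'.
Captured: group 1 = 'ikqu'.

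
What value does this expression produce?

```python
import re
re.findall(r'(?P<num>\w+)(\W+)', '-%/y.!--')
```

[('y', '.!--')]

The pattern matches one or more of a word character (captured as 'num'); then one or more of a non-word character (captured).
Scanning left to right: at [3:8] match 'y.!--', groups = ('y', '.!--').
`findall` packs the 2 group values into a tuple for every match.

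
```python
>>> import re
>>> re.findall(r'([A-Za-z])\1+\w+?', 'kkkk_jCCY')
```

['k', 'C']

`\1` has to match the exact text group 1 already captured.
Matches: at [0:5] match 'kkkk_', group 1 = 'k'; at [6:9] match 'CCY', group 1 = 'C'.
One capturing group, so `findall` returns just the captured substring from each match — 2 in all.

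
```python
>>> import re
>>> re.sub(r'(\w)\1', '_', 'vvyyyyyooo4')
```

'___y_o4'

`\1` has to match the exact text group 1 already captured.
Matches: at [0:2] → 'vv'; at [2:4] → 'yy'; at [4:6] → 'yy'; at [7:9] → 'oo'.
Each match is replaced by '_'.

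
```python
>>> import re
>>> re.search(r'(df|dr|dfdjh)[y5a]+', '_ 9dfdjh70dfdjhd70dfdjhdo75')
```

None

Here nothing in the string fits, so the call returns None.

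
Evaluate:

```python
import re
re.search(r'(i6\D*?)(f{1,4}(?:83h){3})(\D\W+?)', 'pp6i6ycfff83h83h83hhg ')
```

This matches the literal 'i6', then zero or more of a non-digit (lazy) (captured); then 1 to 4 of a literal 'f', then the literal '83h' repeated 3 times (captured); then a non-digit, then one or more of a non-word character (lazy) (captured).
Unlike `match`, `search` isn't anchored — it looks for the pattern anywhere in the string.
Here nothing in the string fits, so the call returns None.

None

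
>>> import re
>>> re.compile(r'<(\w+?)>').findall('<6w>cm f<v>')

Scanning left to right: at [0:4] match '<6w>', group 1 = '6w'; at [8:11] match '<v>', group 1 = 'v'.
One capturing group, so `findall` returns just the captured substring from each match — 2 in all.

['6w', 'v']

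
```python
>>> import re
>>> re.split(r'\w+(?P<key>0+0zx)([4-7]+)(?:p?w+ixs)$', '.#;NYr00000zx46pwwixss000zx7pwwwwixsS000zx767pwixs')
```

['.#;', '00zx', '767', '']

The pattern matches one or more of a word character; then one or more of the literal '0', then the literal '0zx' (captured as 'key'); then one or more of a character in [4-7] (captured); then optionally the literal 'p', then one or more of a literal 'w', then the literal 'ixs' (non-capturing group); then anchored at the end.
With a capturing group present, the delimiter's captured portion is kept in the result list.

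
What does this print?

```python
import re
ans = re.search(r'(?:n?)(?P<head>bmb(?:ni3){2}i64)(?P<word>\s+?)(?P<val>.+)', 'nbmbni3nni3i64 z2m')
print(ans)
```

This matches optionally a literal 'n' (non-capturing group); then the literal 'bmb', then the literal 'ni3' repeated 2 times, then the literal 'i64' (captured as 'head'); then one or more of whitespace (lazy) (captured as 'word'); then one or more of any character (captured as 'val').
`re.search` tries every starting position until one works.
Here the pattern never matches, so the call returns None.

None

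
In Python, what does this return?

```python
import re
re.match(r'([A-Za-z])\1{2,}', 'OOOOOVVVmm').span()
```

(0, 5)

`\1` has to match the exact text group 1 already captured.
`match` is anchored at position 0; if the pattern doesn't fit there, it returns None.
The match spans [0:5] → 'OOOOO'.
Captured: group 1 = 'O'.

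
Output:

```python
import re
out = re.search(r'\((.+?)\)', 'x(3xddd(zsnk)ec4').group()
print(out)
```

`search` walks the string left to right and returns the first match it finds.
The match spans [1:13] → '(3xddd(zsnk)'.
Captured: group 1 = '3xddd(zsnk'.

(3xddd(zsnk)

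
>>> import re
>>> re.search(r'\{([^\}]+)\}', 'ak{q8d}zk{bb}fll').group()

'{q8d}'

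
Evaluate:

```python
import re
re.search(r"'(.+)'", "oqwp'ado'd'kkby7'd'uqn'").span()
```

(4, 23)

The match spans [4:23] → "'ado'd'kkby7'd'uqn'".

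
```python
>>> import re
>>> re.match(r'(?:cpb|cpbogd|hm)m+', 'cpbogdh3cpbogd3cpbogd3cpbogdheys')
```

None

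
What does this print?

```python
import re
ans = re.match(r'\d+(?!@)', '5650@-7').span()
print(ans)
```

(0, 3)

`re.match` only tries the pattern at the start of the string.
The match spans [0:3] → '565'.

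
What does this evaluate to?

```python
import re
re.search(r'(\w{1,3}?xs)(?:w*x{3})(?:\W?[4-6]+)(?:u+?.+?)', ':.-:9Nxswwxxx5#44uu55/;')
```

None

Pattern: 1 to 3 of a word character (lazy), then the literal 'xs' (captured); then zero or more of the literal 'w', then exactly 3 of a literal 'x' (non-capturing group); then optionally a non-word character, then one or more of a character in [4-6] (non-capturing group); then one or more of the literal 'u' (lazy), then one or more of any character (lazy) (non-capturing group).
`re.search` scans for the first position where the pattern succeeds.
Here the pattern never matches, so the call returns None.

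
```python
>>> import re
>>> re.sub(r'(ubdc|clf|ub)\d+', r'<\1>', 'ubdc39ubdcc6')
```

'<ubdc>ubdcc6'

Matches: at [0:6] → 'ubdc39'.
Each match is replaced using the text its own group 1 captured.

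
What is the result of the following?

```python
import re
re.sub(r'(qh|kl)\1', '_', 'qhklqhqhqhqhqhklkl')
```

`\1` has to match the exact text group 1 already captured.
Every occurrence is swapped for '_'.

'qhkl__qh_'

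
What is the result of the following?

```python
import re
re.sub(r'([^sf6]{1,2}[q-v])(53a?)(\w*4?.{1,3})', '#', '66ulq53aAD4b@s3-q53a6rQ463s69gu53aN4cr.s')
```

Pattern: 1 to 2 of any character except [sf6], then a character in [q-v] (captured); then the literal '53', then optionally the literal 'a' (captured); then zero or more of a word character, then optionally a literal '4', then 1 to 3 of any character (captured).
Matches: at [2:15] → 'ulq53aAD4b@s3'; at [15:40] → '-q53a6rQ463s69gu53aN4cr.s'.
`sub` substitutes '#' at each match site.

'66##'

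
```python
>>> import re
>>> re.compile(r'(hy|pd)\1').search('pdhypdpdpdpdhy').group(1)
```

The match spans [4:8] → 'pdpd'.
Captured: group 1 = 'pd'.

'pd'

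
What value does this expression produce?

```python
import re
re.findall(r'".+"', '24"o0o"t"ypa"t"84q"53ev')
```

['"o0o"t"ypa"t"84q"']

No capturing groups, so `findall` returns the 1 full match string.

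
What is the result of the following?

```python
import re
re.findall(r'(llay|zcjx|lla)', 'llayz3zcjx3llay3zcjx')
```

['llay', 'zcjx', 'llay', 'zcjx']

Alternation tries branches left to right and keeps the first one that lets the overall match succeed at that position.
With a single group, `findall` returns only what that group captured — 4 items.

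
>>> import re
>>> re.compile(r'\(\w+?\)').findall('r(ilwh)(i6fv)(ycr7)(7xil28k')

Matches: at [1:7] → '(ilwh)'; at [7:13] → '(i6fv)'; at [13:19] → '(ycr7)'.
`findall` yields the raw match text (3 of them) because the pattern has no groups.

['(ilwh)', '(i6fv)', '(ycr7)']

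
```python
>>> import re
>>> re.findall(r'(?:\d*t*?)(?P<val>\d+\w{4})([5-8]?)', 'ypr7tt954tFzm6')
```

2 groups means the one result is a tuple of 2 captured strings — 1 here.

[('954tFzm', '6')]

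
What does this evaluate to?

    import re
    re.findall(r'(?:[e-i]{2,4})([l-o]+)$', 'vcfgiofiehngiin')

['n']

This matches 2 to 4 of a character in [e-i] (non-capturing group); then one or more of a character in [l-o] (captured); then anchored at the end.
Walking the string: at [11:15] match 'giin', group 1 = 'n'.
One capturing group, so `findall` returns just the captured substring from the one match — 1 in all.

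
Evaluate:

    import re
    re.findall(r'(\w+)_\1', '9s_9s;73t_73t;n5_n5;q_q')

['9s', '73t', 'n5', 'q']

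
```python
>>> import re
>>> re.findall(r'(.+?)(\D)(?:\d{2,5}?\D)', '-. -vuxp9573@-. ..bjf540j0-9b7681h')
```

This matches one or more of any character (lazy) (captured); then a non-digit (captured); then 2 to 5 of a digit (lazy), then a non-digit (non-capturing group).
Lazy quantifiers expand one character at a time until the remainder of the pattern can match.
Walking the string: at [0:13] match '-. -vuxp9573@', groups = ('-. -vux', 'p'); at [13:25] match '-. ..bjf540j', groups = ('-. ..bj', 'f'); at [25:34] match '0-9b7681h', groups = ('0-9', 'b').
Multiple groups make `findall` return tuples — one 2-tuple for each match.

[('-. -vux', 'p'), ('-. ..bj', 'f'), ('0-9', 'b')]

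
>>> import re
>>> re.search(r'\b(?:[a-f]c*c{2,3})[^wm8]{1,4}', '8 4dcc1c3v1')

Pattern: a word boundary (`\b`, zero-width); then a character in [a-f], then zero or more of the literal 'c', then 2 to 3 of the literal 'c' (non-capturing group); then 1 to 4 of any character except [wm8].
Unlike `match`, `search` isn't anchored — it looks for the pattern anywhere in the string.
Here nothing in the string fits, so the call returns None.

None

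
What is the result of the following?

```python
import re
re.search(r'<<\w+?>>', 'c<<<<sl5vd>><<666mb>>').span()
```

`re.search` tries every starting position until one works.
The match spans [3:12] → '<<sl5vd>>'.

(3, 12)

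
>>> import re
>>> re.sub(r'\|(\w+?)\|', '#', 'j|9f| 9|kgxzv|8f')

'j# 9#8f'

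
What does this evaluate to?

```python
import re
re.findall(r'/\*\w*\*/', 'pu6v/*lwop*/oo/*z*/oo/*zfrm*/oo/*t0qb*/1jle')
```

['/*lwop*/', '/*z*/', '/*zfrm*/', '/*t0qb*/']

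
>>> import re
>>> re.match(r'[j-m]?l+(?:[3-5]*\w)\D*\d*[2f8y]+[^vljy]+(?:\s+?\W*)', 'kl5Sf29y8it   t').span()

(0, 14)

The pattern matches optionally a character in [j-m], then one or more of the literal 'l'; then zero or more of a character in [3-5], then a word character (non-capturing group); then zero or more of a non-digit, then zero or more of a digit; then one or more of one of [2f8y]; then one or more of any character except [vljy]; then one or more of whitespace (lazy), then zero or more of a non-word character (non-capturing group).
`re.match` won't scan ahead — the pattern has to work from the very first character.
The match spans [0:14] → 'kl5Sf29y8it   '.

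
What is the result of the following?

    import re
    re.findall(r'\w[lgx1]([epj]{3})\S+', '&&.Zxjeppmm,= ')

This matches a word character, then one of [lgx1]; then exactly 3 of one of [epj] (captured); then one or more of a non-whitespace character.
Walking the string: at [3:13] match 'Zxjeppmm,=', group 1 = 'jep'.
`findall` collects group 1 from the one match (1 total).

['jep']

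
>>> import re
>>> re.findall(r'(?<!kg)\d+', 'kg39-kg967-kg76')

['9', '67', '6']

`(?!…)`/`(?<!…)` only lets a position through if the neighbouring text does NOT match; no characters are consumed.
Walking the string: at [3:4] → '9'; at [8:10] → '67'; at [14:15] → '6'.
No capturing groups, so `findall` returns the 3 full match strings.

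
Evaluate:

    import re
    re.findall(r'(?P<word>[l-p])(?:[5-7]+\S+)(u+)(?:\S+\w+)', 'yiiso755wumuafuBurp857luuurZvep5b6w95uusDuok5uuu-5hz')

This matches a character in [l-p] (captured as 'word'); then one or more of a character in [5-7], then one or more of a non-whitespace character (non-capturing group); then one or more of a literal 'u' (captured); then one or more of a non-whitespace character, then one or more of a word character (non-capturing group).
`findall` packs the 2 group values into a tuple for every match.

[('o', 'u')]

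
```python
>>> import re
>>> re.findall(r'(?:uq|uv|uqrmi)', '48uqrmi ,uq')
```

['uq', 'uq']

Branches in `(...|...)` are attempted left-to-right; the first branch that allows the whole pattern to succeed is taken.
Matches: at [2:4] → 'uq'; at [9:11] → 'uq'.
Since nothing is captured, `findall` lists the 2 matched substrings directly.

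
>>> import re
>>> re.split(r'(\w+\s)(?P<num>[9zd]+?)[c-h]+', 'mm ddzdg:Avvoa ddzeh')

This matches one or more of a word character, then whitespace (captured); then one or more of one of [9zd] (lazy) (captured as 'num'); then one or more of a character in [c-h].
The `?` after the quantifier makes it lazy — it takes as little as possible before letting the rest of the pattern try.
Matches to split on: at [0:5] → 'mm dd'; at [9:17] → 'Avvoa dd'.
The group in the pattern means `split` returns the separators' captures alongside the pieces.

['', 'mm ', 'd', 'zdg:', 'Avvoa ', 'd', 'zeh']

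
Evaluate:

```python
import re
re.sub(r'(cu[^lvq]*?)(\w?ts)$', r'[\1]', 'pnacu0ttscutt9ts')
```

This matches the literal 'cu', then zero or more of any character except [lvq] (lazy) (captured); then optionally a word character, then the literal 'ts' (captured); then anchored at the end.
A non-greedy quantifier consumes as few characters as it can — just enough that the remainder of the pattern still matches from where it stops; whatever follows it matches normally.
Matches: at [3:16] → 'cu0ttscutt9ts'.
`\1` in the replacement pulls in group 1's text for each match.

'pna[cu0ttscutt]'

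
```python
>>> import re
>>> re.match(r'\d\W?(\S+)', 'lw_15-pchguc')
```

None

`match` is anchored at position 0; if the pattern doesn't fit there, it returns None.
Here the string doesn't start with a match, so the call returns None.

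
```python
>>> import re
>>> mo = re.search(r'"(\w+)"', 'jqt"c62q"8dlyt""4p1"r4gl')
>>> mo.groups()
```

The match spans [3:9] → '"c62q"'.
Captured: group 1 = 'c62q'.

('c62q',)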